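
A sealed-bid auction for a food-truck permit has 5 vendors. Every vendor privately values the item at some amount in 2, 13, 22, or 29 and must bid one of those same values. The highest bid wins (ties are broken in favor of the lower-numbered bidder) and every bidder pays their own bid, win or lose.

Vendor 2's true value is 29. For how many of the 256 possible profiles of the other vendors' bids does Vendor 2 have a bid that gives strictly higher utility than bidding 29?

Others bid (2, 2, 2, 2): truth gives 0; bid 13 gives 16 > 0. Violating.
Others bid (2, 2, 2, 13): truth gives 0; bid 13 gives 16 > 0. Violating.
Others bid (2, 2, 2, 22): truth gives 0; bid 22 gives 7 > 0. Violating.
Others bid (2, 2, 13, 2): truth gives 0; bid 13 gives 16 > 0. Violating.
Others bid (2, 2, 2, 29): truth gives 0; no alternative beats it.
Others bid (2, 2, 13, 29): truth gives 0; no alternative beats it.
(Checking all 256 profiles: 118 have a profitable deviation, 138 do not.)

118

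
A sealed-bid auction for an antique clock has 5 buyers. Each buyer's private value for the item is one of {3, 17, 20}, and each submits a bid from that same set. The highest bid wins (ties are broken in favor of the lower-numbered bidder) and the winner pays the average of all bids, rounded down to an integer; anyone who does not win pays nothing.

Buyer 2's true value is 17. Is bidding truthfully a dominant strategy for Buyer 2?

Consider the case where Buyer 1 bids 3, Buyer 3 bids 3, Buyer 4 bids 3 and Buyer 5 bids 20.
Truthful bid 17: loses, pays 0, utility 0.
Bid 20 instead: wins, pays 9, utility 17 - 9 = 8.
Since 8 > 0, bidding 20 is strictly better here, so truthful bidding is not dominant.

No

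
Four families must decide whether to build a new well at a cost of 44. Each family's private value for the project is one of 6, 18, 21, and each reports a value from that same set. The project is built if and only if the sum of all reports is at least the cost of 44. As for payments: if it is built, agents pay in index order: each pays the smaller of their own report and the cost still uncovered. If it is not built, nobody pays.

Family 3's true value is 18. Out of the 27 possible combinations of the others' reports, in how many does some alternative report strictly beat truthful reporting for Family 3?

Others report (6, 18, 18): truth gives 0; report 6 gives 12 > 0. Violating.
Others report (6, 18, 21): truth gives 0; report 6 gives 12 > 0. Violating.
Others report (6, 21, 18): truth gives 1; report 6 gives 12 > 1. Violating.
Others report (6, 21, 21): truth gives 1; report 6 gives 12 > 1. Violating.
Others report (6, 6, 6): truth gives 0; no alternative beats it.
Others report (6, 6, 18): truth gives 0; no alternative beats it.
(Checking all 27 profiles: 11 have a profitable deviation, 16 do not.)

11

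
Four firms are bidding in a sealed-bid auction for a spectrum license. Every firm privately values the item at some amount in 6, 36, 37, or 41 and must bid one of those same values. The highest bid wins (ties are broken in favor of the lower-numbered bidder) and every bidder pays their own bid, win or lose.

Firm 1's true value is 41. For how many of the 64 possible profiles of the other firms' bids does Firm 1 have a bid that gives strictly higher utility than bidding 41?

Others bid (6, 6, 6): truth gives 0; bid 6 gives 35 > 0. Violating.
Others bid (6, 6, 36): truth gives 0; bid 36 gives 5 > 0. Violating.
Others bid (6, 6, 37): truth gives 0; bid 37 gives 4 > 0. Violating.
Others bid (6, 36, 6): truth gives 0; bid 36 gives 5 > 0. Violating.
Others bid (6, 6, 41): truth gives 0; no alternative beats it.
Others bid (6, 36, 41): truth gives 0; no alternative beats it.
(Checking all 64 profiles: 27 have a profitable deviation, 37 do not.)

27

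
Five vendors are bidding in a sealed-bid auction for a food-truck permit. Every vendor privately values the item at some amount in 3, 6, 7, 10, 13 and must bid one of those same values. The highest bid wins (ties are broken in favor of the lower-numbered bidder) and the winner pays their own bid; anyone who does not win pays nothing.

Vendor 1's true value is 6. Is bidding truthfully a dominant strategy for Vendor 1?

Consider the case where Vendor 2 bids 3, Vendor 3 bids 3, Vendor 4 bids 3 and Vendor 5 bids 3.
Truthful bid 6: wins, pays 6, utility 6 - 6 = 0.
Bid 3 instead: wins, pays 3, utility 6 - 3 = 3.
Since 3 > 0, bidding 3 is strictly better here, so truthful bidding is not dominant.

No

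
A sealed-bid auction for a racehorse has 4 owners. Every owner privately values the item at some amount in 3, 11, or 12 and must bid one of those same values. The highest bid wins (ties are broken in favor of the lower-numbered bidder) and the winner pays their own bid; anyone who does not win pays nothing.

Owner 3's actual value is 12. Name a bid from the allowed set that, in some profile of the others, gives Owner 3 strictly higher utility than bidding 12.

11

Suppose Owner 1 bids 3, Owner 2 bids 3 and Owner 4 bids 3.
Bid 12: wins, pays 12, utility 12 - 12 = 0.
Bid 11: wins, pays 11, utility 12 - 11 = 1.
So bidding 11 beats truth here (1 > 0).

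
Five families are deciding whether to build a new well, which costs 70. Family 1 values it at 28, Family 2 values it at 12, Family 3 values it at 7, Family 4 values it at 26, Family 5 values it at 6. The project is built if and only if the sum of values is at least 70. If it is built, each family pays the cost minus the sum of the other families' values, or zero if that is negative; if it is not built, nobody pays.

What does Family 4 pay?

17

Total value 79 ≥ cost 70, so the project is built.
The other families' values sum to 53.
Cost minus that sum is 70 - 53 = 17.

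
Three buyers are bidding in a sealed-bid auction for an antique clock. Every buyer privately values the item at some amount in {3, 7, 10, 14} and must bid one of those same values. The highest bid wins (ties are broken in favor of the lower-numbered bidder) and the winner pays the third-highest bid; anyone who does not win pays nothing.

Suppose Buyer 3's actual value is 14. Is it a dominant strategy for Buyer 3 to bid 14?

Yes

Check each profile of the others' bids and compare truth against every alternative bid.
Others bid (3, 10): truth gives 11, best alternative gives 0.
Others bid (10, 3): truth gives 11, best alternative gives 0.
Others bid (7, 10): truth gives 7, best alternative gives 0.
Others bid (10, 7): truth gives 7, best alternative gives 0.
Others bid (10, 10): truth gives 4, best alternative gives 0.
Others bid (3, 3): truth gives 11, best alternative gives 11.
(Remaining 10 profiles checked similarly; truth is weakly best in each.)
In every case the truthful bid is at least as good as any alternative, so it is a dominant strategy.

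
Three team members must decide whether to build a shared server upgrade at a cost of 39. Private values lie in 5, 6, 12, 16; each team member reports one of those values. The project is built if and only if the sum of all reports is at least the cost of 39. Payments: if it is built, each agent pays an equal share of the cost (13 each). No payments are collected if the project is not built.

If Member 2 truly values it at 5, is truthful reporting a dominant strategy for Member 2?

Yes

Check each profile of the others' reports and compare truth against every alternative report.
Others report (5, 5): truth gives 0, best alternative gives 0.
Others report (5, 6): truth gives 0, best alternative gives 0.
Others report (5, 12): truth gives 0, best alternative gives 0.
Others report (5, 16): truth gives 0, best alternative gives 0.
Others report (6, 5): truth gives 0, best alternative gives 0.
Others report (6, 6): truth gives 0, best alternative gives 0.
(Remaining 10 profiles checked similarly; truth is weakly best in each.)
In every case the truthful report is at least as good as any alternative, so it is a dominant strategy.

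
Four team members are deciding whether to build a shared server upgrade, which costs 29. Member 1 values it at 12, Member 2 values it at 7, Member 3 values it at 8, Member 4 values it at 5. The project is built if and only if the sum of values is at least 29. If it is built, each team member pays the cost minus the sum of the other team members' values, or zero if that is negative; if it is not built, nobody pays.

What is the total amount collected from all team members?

Total value 32 ≥ cost 29, so it is built.
Member 1: others sum to 20; max(0, 29 - 20) = 9.
Member 2: others sum to 25; max(0, 29 - 25) = 4.
Member 3: others sum to 24; max(0, 29 - 24) = 5.
Member 4: others sum to 27; max(0, 29 - 27) = 2.
Total collected = 9 + 4 + 5 + 2 = 20.

20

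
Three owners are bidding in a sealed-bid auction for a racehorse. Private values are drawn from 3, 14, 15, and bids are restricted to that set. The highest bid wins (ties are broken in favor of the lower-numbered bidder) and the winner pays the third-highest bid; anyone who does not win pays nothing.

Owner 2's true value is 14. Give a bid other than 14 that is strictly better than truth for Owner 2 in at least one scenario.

15

Suppose Owner 1 bids 3 and Owner 3 bids 15.
Bid 14: loses, pays 0, utility 0.
Bid 15: wins, pays 3, utility 14 - 3 = 11.
So bidding 15 beats truth here (11 > 0).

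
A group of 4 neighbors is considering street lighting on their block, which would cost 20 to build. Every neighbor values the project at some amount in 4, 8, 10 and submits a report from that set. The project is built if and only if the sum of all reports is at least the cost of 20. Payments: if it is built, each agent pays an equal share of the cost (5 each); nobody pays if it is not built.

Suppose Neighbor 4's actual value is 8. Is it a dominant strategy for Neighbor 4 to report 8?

Check each profile of the others' reports and compare truth against every alternative report.
Others report (4, 4, 4): truth gives 3, best alternative gives 3.
Others report (4, 4, 8): truth gives 3, best alternative gives 3.
Others report (4, 4, 10): truth gives 3, best alternative gives 3.
Others report (4, 8, 4): truth gives 3, best alternative gives 3.
Others report (4, 8, 8): truth gives 3, best alternative gives 3.
Others report (4, 8, 10): truth gives 3, best alternative gives 3.
(Remaining 21 profiles checked similarly; truth is weakly best in each.)
In every case the truthful report is at least as good as any alternative, so it is a dominant strategy.

Yes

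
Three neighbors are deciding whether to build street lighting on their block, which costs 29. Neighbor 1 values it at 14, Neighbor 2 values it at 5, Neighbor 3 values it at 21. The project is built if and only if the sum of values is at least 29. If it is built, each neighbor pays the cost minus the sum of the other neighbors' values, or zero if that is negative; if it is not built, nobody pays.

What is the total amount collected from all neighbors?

Total value 40 ≥ cost 29, so it is built.
Neighbor 1: others sum to 26; max(0, 29 - 26) = 3.
Neighbor 2: others sum to 35; max(0, 29 - 35) = 0.
Neighbor 3: others sum to 19; max(0, 29 - 19) = 10.
Total collected = 3 + 0 + 10 = 13.

13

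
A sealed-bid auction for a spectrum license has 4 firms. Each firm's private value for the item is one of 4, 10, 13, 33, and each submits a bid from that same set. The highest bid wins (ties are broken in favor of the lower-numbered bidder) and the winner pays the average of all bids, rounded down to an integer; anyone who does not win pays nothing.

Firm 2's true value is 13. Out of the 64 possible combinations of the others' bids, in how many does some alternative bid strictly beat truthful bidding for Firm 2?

2

Others bid (4, 4, 4): truth gives 7; bid 10 gives 8 > 7. Violating.
Others bid (4, 10, 10): truth gives 4; bid 10 gives 5 > 4. Violating.
Others bid (4, 4, 10): truth gives 6; no alternative beats it.
Others bid (4, 4, 13): truth gives 5; no alternative beats it.
(Checking all 64 profiles: 2 have a profitable deviation, 62 do not.)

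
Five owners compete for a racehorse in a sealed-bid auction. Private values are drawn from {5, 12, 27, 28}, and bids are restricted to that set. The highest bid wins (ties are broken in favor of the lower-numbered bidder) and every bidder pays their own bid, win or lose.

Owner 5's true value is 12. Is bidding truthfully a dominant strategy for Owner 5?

Consider the case where Owner 1 bids 5, Owner 2 bids 5, Owner 3 bids 5 and Owner 4 bids 12.
Truthful bid 12: loses but pays 12, utility -12.
Bid 5 instead: loses but pays 5, utility -5.
Since -5 > -12, bidding 5 is strictly better here, so truthful bidding is not dominant.

No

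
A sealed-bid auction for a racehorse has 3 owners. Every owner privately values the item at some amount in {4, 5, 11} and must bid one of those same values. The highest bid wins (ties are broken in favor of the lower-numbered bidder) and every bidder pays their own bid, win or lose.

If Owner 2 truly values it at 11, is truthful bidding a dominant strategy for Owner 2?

Consider the case where Owner 1 bids 4 and Owner 3 bids 4.
Truthful bid 11: wins, pays 11, utility 11 - 11 = 0.
Bid 5 instead: wins, pays 5, utility 11 - 5 = 6.
Since 6 > 0, bidding 5 is strictly better here, so truthful bidding is not dominant.

No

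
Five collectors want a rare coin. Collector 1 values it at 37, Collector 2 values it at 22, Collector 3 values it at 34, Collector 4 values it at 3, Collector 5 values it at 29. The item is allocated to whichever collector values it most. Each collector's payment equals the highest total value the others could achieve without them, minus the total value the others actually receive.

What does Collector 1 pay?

34

Collector 1 has the highest value and receives the item.
Without Collector 1, the item would go to the next-highest value, 34, so the others could achieve 34.
With Collector 1 present and winning, the others receive nothing, so their total is 0.
Payment = 34 - 0 = 34.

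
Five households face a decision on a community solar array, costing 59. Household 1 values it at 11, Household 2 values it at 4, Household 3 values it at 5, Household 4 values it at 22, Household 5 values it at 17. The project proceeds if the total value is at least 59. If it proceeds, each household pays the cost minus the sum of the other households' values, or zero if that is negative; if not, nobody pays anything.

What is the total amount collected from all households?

59

Total value 59 ≥ cost 59, so it is built.
Household 1: others sum to 48; max(0, 59 - 48) = 11.
Household 2: others sum to 55; max(0, 59 - 55) = 4.
Household 3: others sum to 54; max(0, 59 - 54) = 5.
Household 4: others sum to 37; max(0, 59 - 37) = 22.
Household 5: others sum to 42; max(0, 59 - 42) = 17.
Total collected = 11 + 4 + 5 + 22 + 17 = 59.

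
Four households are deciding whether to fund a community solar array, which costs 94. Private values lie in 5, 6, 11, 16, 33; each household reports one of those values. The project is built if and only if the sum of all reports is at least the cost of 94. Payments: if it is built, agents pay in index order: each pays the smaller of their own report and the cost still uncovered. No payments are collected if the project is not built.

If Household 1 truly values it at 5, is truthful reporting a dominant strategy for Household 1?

Yes

Check each profile of the others' reports and compare truth against every alternative report.
Others report (33, 33, 33): truth gives 0, best alternative gives -1.
Others report (5, 5, 5): truth gives 0, best alternative gives 0.
Others report (5, 5, 6): truth gives 0, best alternative gives 0.
Others report (5, 5, 11): truth gives 0, best alternative gives 0.
Others report (5, 5, 16): truth gives 0, best alternative gives 0.
Others report (5, 5, 33): truth gives 0, best alternative gives 0.
(Remaining 119 profiles checked similarly; truth is weakly best in each.)
In every case the truthful report is at least as good as any alternative, so it is a dominant strategy.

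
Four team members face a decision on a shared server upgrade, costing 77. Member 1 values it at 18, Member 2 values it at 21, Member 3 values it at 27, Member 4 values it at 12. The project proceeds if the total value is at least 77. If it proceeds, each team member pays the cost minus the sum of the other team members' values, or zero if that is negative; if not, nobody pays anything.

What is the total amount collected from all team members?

74

Total value 78 ≥ cost 77, so it is built.
Member 1: others sum to 60; max(0, 77 - 60) = 17.
Member 2: others sum to 57; max(0, 77 - 57) = 20.
Member 3: others sum to 51; max(0, 77 - 51) = 26.
Member 4: others sum to 66; max(0, 77 - 66) = 11.
Total collected = 17 + 20 + 26 + 11 = 74.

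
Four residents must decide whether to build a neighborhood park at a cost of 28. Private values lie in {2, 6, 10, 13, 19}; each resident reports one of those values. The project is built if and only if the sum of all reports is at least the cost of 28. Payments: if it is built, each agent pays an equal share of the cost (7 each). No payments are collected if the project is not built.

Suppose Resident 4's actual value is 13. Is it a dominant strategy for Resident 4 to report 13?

Consider the case where Resident 1 reports 2, Resident 2 reports 2 and Resident 3 reports 6.
Truthful report 13: project not built, utility 0.
Report 19 instead: project built, pays 7, utility 13 - 7 = 6.
Since 6 > 0, reporting 19 is strictly better here, so truthful reporting is not dominant.

No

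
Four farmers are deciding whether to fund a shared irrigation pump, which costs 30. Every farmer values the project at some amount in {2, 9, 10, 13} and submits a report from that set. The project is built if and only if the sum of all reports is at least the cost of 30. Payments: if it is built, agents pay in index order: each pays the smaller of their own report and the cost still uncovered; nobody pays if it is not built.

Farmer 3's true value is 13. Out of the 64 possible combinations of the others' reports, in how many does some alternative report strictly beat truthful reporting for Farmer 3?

50

Others report (2, 9, 9): truth gives 0; report 10 gives 3 > 0. Violating.
Others report (2, 9, 10): truth gives 0; report 9 gives 4 > 0. Violating.
Others report (2, 9, 13): truth gives 0; report 9 gives 4 > 0. Violating.
Others report (2, 10, 9): truth gives 0; report 9 gives 4 > 0. Violating.
Others report (2, 2, 2): truth gives 0; no alternative beats it.
Others report (2, 2, 9): truth gives 0; no alternative beats it.
(Checking all 64 profiles: 50 have a profitable deviation, 14 do not.)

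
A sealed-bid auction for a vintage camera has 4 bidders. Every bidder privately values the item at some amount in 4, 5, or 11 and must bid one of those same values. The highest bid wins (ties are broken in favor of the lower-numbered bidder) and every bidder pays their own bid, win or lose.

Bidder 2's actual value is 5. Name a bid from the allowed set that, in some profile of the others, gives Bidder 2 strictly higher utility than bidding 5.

Suppose Bidder 1 bids 4, Bidder 3 bids 4 and Bidder 4 bids 11.
Bid 5: loses but pays 5, utility -5.
Bid 4: loses but pays 4, utility -4.
So bidding 4 beats truth here (-4 > -5).

4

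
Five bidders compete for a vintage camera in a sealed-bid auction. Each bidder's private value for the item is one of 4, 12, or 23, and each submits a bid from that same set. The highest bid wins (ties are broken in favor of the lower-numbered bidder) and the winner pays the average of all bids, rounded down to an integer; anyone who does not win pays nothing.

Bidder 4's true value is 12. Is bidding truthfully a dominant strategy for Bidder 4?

No

Consider the case where Bidder 1 bids 4, Bidder 2 bids 4, Bidder 3 bids 4 and Bidder 5 bids 23.
Truthful bid 12: loses, pays 0, utility 0.
Bid 23 instead: wins, pays 11, utility 12 - 11 = 1.
Since 1 > 0, bidding 23 is strictly better here, so truthful bidding is not dominant.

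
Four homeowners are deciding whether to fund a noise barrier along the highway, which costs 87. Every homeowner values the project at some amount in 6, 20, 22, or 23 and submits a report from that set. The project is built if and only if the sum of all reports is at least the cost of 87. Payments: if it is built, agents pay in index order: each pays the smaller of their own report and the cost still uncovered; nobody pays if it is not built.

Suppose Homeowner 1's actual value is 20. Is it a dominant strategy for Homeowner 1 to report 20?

Check each profile of the others' reports and compare truth against every alternative report.
Others report (6, 6, 6): truth gives 0, best alternative gives 0.
Others report (6, 6, 20): truth gives 0, best alternative gives 0.
Others report (6, 6, 22): truth gives 0, best alternative gives 0.
Others report (6, 6, 23): truth gives 0, best alternative gives 0.
Others report (6, 20, 6): truth gives 0, best alternative gives 0.
Others report (6, 20, 20): truth gives 0, best alternative gives 0.
(Remaining 58 profiles checked similarly; truth is weakly best in each.)
In every case the truthful report is at least as good as any alternative, so it is a dominant strategy.

Yes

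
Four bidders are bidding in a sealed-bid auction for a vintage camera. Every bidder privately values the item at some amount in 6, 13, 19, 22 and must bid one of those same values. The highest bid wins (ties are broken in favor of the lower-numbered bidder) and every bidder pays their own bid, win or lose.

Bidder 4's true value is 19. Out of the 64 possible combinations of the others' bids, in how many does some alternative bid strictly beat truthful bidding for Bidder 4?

Others bid (6, 6, 6): truth gives 0; bid 13 gives 6 > 0. Violating.
Others bid (6, 6, 19): truth gives -19; bid 22 gives -3 > -19. Violating.
Others bid (6, 6, 22): truth gives -19; bid 6 gives -6 > -19. Violating.
Others bid (6, 13, 19): truth gives -19; bid 22 gives -3 > -19. Violating.
Others bid (6, 6, 13): truth gives 0; no alternative beats it.
Others bid (6, 13, 6): truth gives 0; no alternative beats it.
(Checking all 64 profiles: 57 have a profitable deviation, 7 do not.)

57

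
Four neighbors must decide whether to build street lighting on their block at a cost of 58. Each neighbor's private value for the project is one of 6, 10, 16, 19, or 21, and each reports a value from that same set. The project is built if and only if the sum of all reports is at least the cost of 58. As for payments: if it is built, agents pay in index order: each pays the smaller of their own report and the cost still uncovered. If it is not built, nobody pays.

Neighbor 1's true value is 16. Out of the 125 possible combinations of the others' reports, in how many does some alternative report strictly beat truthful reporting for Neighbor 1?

Others report (6, 21, 21): truth gives 0; report 10 gives 6 > 0. Violating.
Others report (10, 19, 19): truth gives 0; report 10 gives 6 > 0. Violating.
Others report (10, 19, 21): truth gives 0; report 10 gives 6 > 0. Violating.
Others report (10, 21, 19): truth gives 0; report 10 gives 6 > 0. Violating.
Others report (6, 6, 6): truth gives 0; no alternative beats it.
Others report (6, 6, 10): truth gives 0; no alternative beats it.
(Checking all 125 profiles: 42 have a profitable deviation, 83 do not.)

42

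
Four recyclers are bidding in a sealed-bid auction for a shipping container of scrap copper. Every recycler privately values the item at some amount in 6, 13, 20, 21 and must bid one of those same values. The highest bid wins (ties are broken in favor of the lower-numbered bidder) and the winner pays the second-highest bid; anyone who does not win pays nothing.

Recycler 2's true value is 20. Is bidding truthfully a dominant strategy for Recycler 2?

Yes

Check each profile of the others' bids and compare truth against every alternative bid.
Others bid (6, 6, 6): truth gives 14, best alternative gives 14.
Others bid (6, 6, 13): truth gives 7, best alternative gives 7.
Others bid (6, 13, 6): truth gives 7, best alternative gives 7.
Others bid (6, 13, 13): truth gives 7, best alternative gives 7.
Others bid (13, 6, 6): truth gives 7, best alternative gives 7.
Others bid (13, 6, 13): truth gives 7, best alternative gives 7.
(Remaining 58 profiles checked similarly; truth is weakly best in each.)
In every case the truthful bid is at least as good as any alternative, so it is a dominant strategy.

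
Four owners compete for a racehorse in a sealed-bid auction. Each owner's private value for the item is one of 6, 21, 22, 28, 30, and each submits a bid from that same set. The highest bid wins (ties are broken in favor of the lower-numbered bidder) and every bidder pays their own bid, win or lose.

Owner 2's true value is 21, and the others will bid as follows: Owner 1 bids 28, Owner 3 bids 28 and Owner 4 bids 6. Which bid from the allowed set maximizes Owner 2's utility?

Bid 6: loses but pays 6, utility -6.
Bid 21: loses but pays 21, utility -21.
Bid 22: loses but pays 22, utility -22.
Bid 28: loses but pays 28, utility -28.
Bid 30: wins, pays 30, utility 21 - 30 = -9.
The best choice is 6 with utility -6.

6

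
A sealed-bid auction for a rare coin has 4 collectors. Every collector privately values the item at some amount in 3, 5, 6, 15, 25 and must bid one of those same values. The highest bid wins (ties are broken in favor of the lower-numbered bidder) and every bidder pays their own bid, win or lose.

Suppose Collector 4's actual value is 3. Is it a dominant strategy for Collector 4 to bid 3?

No

Consider the case where Collector 1 bids 3, Collector 2 bids 3 and Collector 3 bids 3.
Truthful bid 3: loses but pays 3, utility -3.
Bid 5 instead: wins, pays 5, utility 3 - 5 = -2.
Since -2 > -3, bidding 5 is strictly better here, so truthful bidding is not dominant.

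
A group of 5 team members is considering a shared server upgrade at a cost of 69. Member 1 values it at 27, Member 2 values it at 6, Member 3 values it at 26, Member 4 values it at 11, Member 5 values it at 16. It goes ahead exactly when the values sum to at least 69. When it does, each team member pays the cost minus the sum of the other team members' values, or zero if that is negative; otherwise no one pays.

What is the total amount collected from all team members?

Total value 86 ≥ cost 69, so it is built.
Member 1: others sum to 59; max(0, 69 - 59) = 10.
Member 2: others sum to 80; max(0, 69 - 80) = 0.
Member 3: others sum to 60; max(0, 69 - 60) = 9.
Member 4: others sum to 75; max(0, 69 - 75) = 0.
Member 5: others sum to 70; max(0, 69 - 70) = 0.
Total collected = 10 + 0 + 9 + 0 + 0 = 19.

19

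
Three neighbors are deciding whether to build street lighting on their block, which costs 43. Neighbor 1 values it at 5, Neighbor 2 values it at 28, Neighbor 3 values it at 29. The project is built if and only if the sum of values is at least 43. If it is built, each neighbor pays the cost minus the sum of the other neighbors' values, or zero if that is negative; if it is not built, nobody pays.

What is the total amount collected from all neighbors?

19

Total value 62 ≥ cost 43, so it is built.
Neighbor 1: others sum to 57; max(0, 43 - 57) = 0.
Neighbor 2: others sum to 34; max(0, 43 - 34) = 9.
Neighbor 3: others sum to 33; max(0, 43 - 33) = 10.
Total collected = 0 + 9 + 10 = 19.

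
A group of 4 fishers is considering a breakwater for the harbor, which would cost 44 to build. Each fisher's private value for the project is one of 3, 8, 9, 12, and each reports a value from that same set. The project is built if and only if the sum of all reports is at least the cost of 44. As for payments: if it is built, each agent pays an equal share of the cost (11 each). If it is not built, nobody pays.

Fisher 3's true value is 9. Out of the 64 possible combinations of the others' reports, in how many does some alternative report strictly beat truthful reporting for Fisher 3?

Others report (12, 12, 12): truth gives -2; report 3 gives 0 > -2. Violating.
Others report (3, 3, 3): truth gives 0; no alternative beats it.
Others report (3, 3, 8): truth gives 0; no alternative beats it.
(Checking all 64 profiles: 1 has a profitable deviation, 63 do not.)

1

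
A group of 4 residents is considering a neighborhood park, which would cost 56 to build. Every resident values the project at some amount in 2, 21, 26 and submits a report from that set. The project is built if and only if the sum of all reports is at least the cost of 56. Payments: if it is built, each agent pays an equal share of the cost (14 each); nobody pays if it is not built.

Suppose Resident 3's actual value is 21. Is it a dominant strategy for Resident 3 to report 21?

No

Consider the case where Resident 1 reports 2, Resident 2 reports 2 and Resident 4 reports 26.
Truthful report 21: project not built, utility 0.
Report 26 instead: project built, pays 14, utility 21 - 14 = 7.
Since 7 > 0, reporting 26 is strictly better here, so truthful reporting is not dominant.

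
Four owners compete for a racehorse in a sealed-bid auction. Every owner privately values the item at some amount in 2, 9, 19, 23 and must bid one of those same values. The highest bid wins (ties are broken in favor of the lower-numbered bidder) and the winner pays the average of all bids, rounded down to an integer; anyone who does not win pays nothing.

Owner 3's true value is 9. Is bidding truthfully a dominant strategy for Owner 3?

Consider the case where Owner 1 bids 2, Owner 2 bids 9 and Owner 4 bids 2.
Truthful bid 9: loses, pays 0, utility 0.
Bid 19 instead: wins, pays 8, utility 9 - 8 = 1.
Since 1 > 0, bidding 19 is strictly better here, so truthful bidding is not dominant.

No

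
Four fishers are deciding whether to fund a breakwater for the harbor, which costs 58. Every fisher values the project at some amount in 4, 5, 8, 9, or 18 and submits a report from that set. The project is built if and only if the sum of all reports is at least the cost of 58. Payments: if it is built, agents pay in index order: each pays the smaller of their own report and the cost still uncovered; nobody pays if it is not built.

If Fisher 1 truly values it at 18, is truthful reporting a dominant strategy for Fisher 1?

No

Consider the case where Fisher 2 reports 18, Fisher 3 reports 18 and Fisher 4 reports 18.
Truthful report 18: project built, pays 18, utility 18 - 18 = 0.
Report 4 instead: project built, pays 4, utility 18 - 4 = 14.
Since 14 > 0, reporting 4 is strictly better here, so truthful reporting is not dominant.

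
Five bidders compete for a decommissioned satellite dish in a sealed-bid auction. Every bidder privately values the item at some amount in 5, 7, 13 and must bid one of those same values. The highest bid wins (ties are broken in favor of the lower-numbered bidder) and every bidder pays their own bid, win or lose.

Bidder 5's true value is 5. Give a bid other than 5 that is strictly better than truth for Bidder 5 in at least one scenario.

7

Suppose Bidder 1 bids 5, Bidder 2 bids 5, Bidder 3 bids 5 and Bidder 4 bids 5.
Bid 5: loses but pays 5, utility -5.
Bid 7: wins, pays 7, utility 5 - 7 = -2.
So bidding 7 beats truth here (-2 > -5).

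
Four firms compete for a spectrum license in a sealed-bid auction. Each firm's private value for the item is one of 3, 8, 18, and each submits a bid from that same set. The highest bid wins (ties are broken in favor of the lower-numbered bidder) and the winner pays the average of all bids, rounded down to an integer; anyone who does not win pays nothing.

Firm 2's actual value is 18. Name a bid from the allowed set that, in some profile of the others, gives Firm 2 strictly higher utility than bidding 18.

Suppose Firm 1 bids 3, Firm 3 bids 3 and Firm 4 bids 3.
Bid 18: wins, pays 6, utility 18 - 6 = 12.
Bid 8: wins, pays 4, utility 18 - 4 = 14.
So bidding 8 beats truth here (14 > 12).

8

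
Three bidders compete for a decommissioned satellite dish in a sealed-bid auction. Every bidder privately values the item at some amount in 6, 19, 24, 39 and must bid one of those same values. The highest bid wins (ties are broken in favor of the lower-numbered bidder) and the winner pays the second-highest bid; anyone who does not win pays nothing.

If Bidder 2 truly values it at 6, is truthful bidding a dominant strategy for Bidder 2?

Yes

Check each profile of the others' bids and compare truth against every alternative bid.
Others bid (6, 19): truth gives 0, best alternative gives -13.
Others bid (6, 6): truth gives 0, best alternative gives 0.
Others bid (6, 24): truth gives 0, best alternative gives 0.
Others bid (6, 39): truth gives 0, best alternative gives 0.
Others bid (19, 6): truth gives 0, best alternative gives 0.
Others bid (19, 19): truth gives 0, best alternative gives 0.
(Remaining 10 profiles checked similarly; truth is weakly best in each.)
In every case the truthful bid is at least as good as any alternative, so it is a dominant strategy.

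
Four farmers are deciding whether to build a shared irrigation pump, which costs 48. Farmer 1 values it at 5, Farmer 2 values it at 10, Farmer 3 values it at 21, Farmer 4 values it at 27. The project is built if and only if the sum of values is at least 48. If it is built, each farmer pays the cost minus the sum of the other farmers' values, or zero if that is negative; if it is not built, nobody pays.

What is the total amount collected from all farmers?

Total value 63 ≥ cost 48, so it is built.
Farmer 1: others sum to 58; max(0, 48 - 58) = 0.
Farmer 2: others sum to 53; max(0, 48 - 53) = 0.
Farmer 3: others sum to 42; max(0, 48 - 42) = 6.
Farmer 4: others sum to 36; max(0, 48 - 36) = 12.
Total collected = 0 + 0 + 6 + 12 = 18.

18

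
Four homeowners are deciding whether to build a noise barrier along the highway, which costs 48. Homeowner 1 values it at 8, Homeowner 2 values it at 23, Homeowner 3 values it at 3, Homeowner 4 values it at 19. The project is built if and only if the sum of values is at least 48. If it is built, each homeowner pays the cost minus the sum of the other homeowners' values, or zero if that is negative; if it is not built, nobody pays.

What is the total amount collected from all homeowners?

Total value 53 ≥ cost 48, so it is built.
Homeowner 1: others sum to 45; max(0, 48 - 45) = 3.
Homeowner 2: others sum to 30; max(0, 48 - 30) = 18.
Homeowner 3: others sum to 50; max(0, 48 - 50) = 0.
Homeowner 4: others sum to 34; max(0, 48 - 34) = 14.
Total collected = 3 + 18 + 0 + 14 = 35.

35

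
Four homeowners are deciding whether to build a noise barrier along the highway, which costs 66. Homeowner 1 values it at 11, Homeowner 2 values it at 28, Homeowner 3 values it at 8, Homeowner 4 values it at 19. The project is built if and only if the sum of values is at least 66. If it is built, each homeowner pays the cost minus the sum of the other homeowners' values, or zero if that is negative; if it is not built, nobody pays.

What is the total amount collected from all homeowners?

Total value 66 ≥ cost 66, so it is built.
Homeowner 1: others sum to 55; max(0, 66 - 55) = 11.
Homeowner 2: others sum to 38; max(0, 66 - 38) = 28.
Homeowner 3: others sum to 58; max(0, 66 - 58) = 8.
Homeowner 4: others sum to 47; max(0, 66 - 47) = 19.
Total collected = 11 + 28 + 8 + 19 = 66.

66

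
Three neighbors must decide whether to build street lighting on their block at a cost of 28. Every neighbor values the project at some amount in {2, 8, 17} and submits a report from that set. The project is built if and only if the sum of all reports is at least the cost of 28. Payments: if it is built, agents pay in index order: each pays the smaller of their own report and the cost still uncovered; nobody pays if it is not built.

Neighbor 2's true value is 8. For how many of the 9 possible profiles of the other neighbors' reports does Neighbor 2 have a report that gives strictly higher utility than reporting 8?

Others report (17, 17): truth gives 0; report 2 gives 6 > 0. Violating.
Others report (2, 2): truth gives 0; no alternative beats it.
Others report (2, 8): truth gives 0; no alternative beats it.
(Checking all 9 profiles: 1 has a profitable deviation, 8 do not.)

1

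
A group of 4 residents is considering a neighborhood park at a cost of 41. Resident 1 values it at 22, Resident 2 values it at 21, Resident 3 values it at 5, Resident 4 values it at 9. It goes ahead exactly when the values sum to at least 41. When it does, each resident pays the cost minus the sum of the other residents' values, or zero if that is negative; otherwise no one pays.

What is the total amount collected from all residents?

11

Total value 57 ≥ cost 41, so it is built.
Resident 1: others sum to 35; max(0, 41 - 35) = 6.
Resident 2: others sum to 36; max(0, 41 - 36) = 5.
Resident 3: others sum to 52; max(0, 41 - 52) = 0.
Resident 4: others sum to 48; max(0, 41 - 48) = 0.
Total collected = 6 + 5 + 0 + 0 = 11.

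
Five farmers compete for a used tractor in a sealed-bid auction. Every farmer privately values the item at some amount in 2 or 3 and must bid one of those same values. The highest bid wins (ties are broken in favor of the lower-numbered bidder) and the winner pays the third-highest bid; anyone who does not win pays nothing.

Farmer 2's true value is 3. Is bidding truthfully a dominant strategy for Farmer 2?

Check each profile of the others' bids and compare truth against every alternative bid.
Others bid (2, 2, 2, 2): truth gives 1, best alternative gives 0.
Others bid (2, 2, 2, 3): truth gives 1, best alternative gives 0.
Others bid (2, 2, 3, 2): truth gives 1, best alternative gives 0.
Others bid (2, 3, 2, 2): truth gives 1, best alternative gives 0.
Others bid (2, 2, 3, 3): truth gives 0, best alternative gives 0.
Others bid (2, 3, 2, 3): truth gives 0, best alternative gives 0.
(Remaining 10 profiles checked similarly; truth is weakly best in each.)
In every case the truthful bid is at least as good as any alternative, so it is a dominant strategy.

Yes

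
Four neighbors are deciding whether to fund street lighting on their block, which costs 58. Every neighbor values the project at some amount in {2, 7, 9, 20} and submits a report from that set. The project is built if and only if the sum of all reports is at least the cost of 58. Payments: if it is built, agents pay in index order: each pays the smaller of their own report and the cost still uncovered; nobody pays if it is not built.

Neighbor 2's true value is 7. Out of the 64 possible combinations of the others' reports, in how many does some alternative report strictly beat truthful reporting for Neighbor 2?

1

Others report (20, 20, 20): truth gives 0; report 2 gives 5 > 0. Violating.
Others report (2, 2, 2): truth gives 0; no alternative beats it.
Others report (2, 2, 7): truth gives 0; no alternative beats it.
(Checking all 64 profiles: 1 has a profitable deviation, 63 do not.)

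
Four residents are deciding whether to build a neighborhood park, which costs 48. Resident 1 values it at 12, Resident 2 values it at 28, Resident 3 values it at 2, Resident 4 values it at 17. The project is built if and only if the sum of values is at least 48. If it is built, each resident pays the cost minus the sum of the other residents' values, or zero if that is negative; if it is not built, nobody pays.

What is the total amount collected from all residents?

24

Total value 59 ≥ cost 48, so it is built.
Resident 1: others sum to 47; max(0, 48 - 47) = 1.
Resident 2: others sum to 31; max(0, 48 - 31) = 17.
Resident 3: others sum to 57; max(0, 48 - 57) = 0.
Resident 4: others sum to 42; max(0, 48 - 42) = 6.
Total collected = 1 + 17 + 0 + 6 = 24.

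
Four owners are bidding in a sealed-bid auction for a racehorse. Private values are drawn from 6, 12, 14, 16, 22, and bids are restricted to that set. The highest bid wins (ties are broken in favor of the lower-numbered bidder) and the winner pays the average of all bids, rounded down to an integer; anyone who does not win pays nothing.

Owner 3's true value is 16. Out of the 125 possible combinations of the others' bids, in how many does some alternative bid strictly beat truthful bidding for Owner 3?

Others bid (6, 6, 6): truth gives 8; bid 12 gives 9 > 8. Violating.
Others bid (6, 6, 12): truth gives 6; bid 12 gives 7 > 6. Violating.
Others bid (6, 6, 22): truth gives 0; bid 22 gives 2 > 0. Violating.
Others bid (6, 12, 6): truth gives 6; bid 14 gives 7 > 6. Violating.
Others bid (6, 6, 14): truth gives 6; no alternative beats it.
Others bid (6, 6, 16): truth gives 5; no alternative beats it.
(Checking all 125 profiles: 25 have a profitable deviation, 100 do not.)

25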